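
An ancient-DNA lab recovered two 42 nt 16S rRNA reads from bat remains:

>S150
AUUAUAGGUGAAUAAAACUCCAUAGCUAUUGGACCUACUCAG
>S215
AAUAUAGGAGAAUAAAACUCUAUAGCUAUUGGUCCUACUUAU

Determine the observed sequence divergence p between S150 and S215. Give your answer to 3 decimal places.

Mismatches occur at site 2 (U↔A), site 9 (U↔A), site 21 (C↔U), site 33 (A↔U), site 40 (C↔U), site 42 (G↔U).
There are 6 differences over 42 sites, so p = 6/42 = 0.143.

0.143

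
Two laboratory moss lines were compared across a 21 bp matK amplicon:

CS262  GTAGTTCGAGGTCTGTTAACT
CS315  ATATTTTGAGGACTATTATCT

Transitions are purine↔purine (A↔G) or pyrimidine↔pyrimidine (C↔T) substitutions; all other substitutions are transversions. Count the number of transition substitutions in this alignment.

Differing sites — 1:G/A (Ti); 4:G/T (Tv); 7:C/T (Ti); 12:T/A (Tv); 15:G/A (Ti); 19:A/T (Tv).
Of the 6 differences, 3 transitions and 3 transversions, so the answer is 3.

3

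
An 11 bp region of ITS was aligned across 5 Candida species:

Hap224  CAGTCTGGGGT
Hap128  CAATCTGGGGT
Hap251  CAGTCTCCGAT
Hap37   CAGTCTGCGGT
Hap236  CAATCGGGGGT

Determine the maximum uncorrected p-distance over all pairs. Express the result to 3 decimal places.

Pairwise Hamming distances:
  Hap224 vs Hap128: 1
  Hap224 vs Hap251: 3
  Hap224 vs Hap37: 1
  Hap224 vs Hap236: 2
  Hap128 vs Hap251: 4
  Hap128 vs Hap37: 2
  Hap128 vs Hap236: 1
  Hap251 vs Hap37: 2
  Hap251 vs Hap236: 5
  Hap37 vs Hap236: 3
The largest is 5 mismatches, between Hap251 and Hap236; p = 5/11 = 0.455.

0.455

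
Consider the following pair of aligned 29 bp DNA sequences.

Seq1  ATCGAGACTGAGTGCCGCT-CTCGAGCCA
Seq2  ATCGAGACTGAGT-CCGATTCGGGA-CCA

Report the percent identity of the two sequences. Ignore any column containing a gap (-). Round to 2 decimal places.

Excluding the 3 gap columns leaves 26 comparable sites.
The sequences differ at positions 18 (C/A), 22 (T/G), 23 (C/G).
23 of the 26 comparable sites match, so the percent identity is 23/26 × 100 = 88.46%.

88.46%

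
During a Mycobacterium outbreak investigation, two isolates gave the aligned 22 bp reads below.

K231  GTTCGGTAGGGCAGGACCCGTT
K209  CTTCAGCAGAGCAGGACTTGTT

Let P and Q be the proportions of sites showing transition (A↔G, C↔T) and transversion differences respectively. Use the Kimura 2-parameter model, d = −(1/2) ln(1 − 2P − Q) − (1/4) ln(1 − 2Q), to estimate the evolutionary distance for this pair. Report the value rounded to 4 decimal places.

Differing sites — 1:G/C (Tv); 5:G/A (Ti); 7:T/C (Ti); 10:G/A (Ti); 18:C/T (Ti); 19:C/T (Ti).
Of the 6 differences, 5 transitions and 1 transversion over 22 sites: P = 5/22 = 0.227273, Q = 1/22 = 0.045455.
d = −0.5·ln(0.499999) − 0.25·ln(0.909090) = −0.5·(-0.693149) − 0.25·(-0.095311) = 0.3704.

0.3704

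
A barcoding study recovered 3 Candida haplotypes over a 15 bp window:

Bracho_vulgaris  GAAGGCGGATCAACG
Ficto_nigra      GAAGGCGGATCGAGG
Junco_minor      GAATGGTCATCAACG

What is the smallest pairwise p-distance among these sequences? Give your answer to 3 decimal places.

Pairwise Hamming distances:
  Bracho_vulgaris vs Ficto_nigra: 2
  Bracho_vulgaris vs Junco_minor: 4
  Ficto_nigra vs Junco_minor: 6
The smallest is 2 mismatches, between Bracho_vulgaris and Ficto_nigra; p = 2/15 = 0.133.

0.133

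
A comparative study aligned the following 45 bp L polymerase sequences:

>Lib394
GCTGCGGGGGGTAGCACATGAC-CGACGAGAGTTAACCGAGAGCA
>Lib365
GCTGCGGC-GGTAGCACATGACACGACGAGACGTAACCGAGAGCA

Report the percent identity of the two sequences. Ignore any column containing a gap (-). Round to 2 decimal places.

93.02%

Excluding the 2 gap columns leaves 43 comparable sites.
Differing sites — 8:G/C; 32:G/C; 33:T/G.
40 of the 43 comparable sites match, so the percent identity is 40/43 × 100 = 93.02%.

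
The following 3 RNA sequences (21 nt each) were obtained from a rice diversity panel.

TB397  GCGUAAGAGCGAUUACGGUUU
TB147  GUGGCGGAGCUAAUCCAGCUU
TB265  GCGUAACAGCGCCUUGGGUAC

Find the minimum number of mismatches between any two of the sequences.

Pairwise Hamming distances:
  TB397 vs TB147: 9
  TB397 vs TB265: 7
  TB147 vs TB265: 14
The smallest is 7, between TB397 and TB265.

7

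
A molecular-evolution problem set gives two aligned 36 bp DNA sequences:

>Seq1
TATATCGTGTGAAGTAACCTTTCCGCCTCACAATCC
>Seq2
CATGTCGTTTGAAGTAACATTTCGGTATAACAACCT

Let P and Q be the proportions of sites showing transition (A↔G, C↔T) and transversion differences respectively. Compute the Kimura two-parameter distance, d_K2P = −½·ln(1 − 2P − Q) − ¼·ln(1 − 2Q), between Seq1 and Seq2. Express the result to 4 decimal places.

0.3509

The sequences differ at positions 1 (T/C, transition), 4 (A/G, transition), 9 (G/T, transversion), 19 (C/A, transversion), 24 (C/G, transversion), 26 (C/T, transition), 27 (C/A, transversion), 29 (C/A, transversion), 34 (T/C, transition), 36 (C/T, transition).
Of the 10 differences, 5 transitions and 5 transversions over 36 sites: P = 5/36 = 0.138889, Q = 5/36 = 0.138889.
d = −0.5·ln(0.583333) − 0.25·ln(0.722222) = −0.5·(-0.538997) − 0.25·(-0.325423) = 0.3509.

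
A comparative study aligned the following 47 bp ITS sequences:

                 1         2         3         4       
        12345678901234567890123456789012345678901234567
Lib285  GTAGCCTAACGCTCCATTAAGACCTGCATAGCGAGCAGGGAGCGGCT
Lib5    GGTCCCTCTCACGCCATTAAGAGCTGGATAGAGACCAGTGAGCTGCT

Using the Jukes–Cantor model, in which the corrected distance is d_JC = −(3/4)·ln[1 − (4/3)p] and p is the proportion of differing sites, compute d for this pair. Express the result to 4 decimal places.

Mismatches occur at site 2 (T/G), site 3 (A/T), site 4 (G/C), site 8 (A/C), site 9 (A/T), site 11 (G/A), site 13 (T/G), site 23 (C/G), site 27 (C/G), site 32 (C/A), site 35 (G/C), site 39 (G/T), site 44 (G/T).
p = 13/47 = 0.276596.
d = −0.75 · ln(1 − (4/3)·0.276596) = −0.75 · ln(0.631205) = −0.75 · (-0.460125) = 0.3451.

0.3451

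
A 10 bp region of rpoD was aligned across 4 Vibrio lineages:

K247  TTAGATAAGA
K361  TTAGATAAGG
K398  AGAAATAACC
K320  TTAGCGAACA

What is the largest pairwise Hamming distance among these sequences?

Pairwise Hamming distances:
  K247 vs K361: 1
  K247 vs K398: 5
  K247 vs K320: 3
  K361 vs K398: 5
  K361 vs K320: 4
  K398 vs K320: 6
The largest is 6, between K398 and K320.

6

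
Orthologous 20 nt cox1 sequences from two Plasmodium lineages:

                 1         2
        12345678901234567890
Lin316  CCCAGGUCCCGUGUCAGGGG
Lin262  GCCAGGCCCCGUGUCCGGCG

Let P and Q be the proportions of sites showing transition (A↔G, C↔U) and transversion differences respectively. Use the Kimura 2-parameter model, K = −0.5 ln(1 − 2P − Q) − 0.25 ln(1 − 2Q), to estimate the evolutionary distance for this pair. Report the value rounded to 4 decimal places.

0.2330

Differing sites — 1:C/G (Tv); 7:U/C (Ti); 16:A/C (Tv); 19:G/C (Tv).
Of the 4 differences, 1 transition and 3 transversions over 20 sites: P = 1/20 = 0.050000, Q = 3/20 = 0.150000.
d = −0.5·ln(0.750000) − 0.25·ln(0.700000) = −0.5·(-0.287682) − 0.25·(-0.356675) = 0.2330.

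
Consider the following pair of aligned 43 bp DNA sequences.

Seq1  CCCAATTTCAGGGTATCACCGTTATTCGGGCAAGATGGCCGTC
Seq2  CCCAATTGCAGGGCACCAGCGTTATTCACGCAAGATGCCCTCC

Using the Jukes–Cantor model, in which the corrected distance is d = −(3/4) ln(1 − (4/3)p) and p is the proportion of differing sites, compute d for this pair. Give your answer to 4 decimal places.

0.2454

The sequences differ at positions 8 (T/G), 14 (T/C), 16 (T/C), 19 (C/G), 28 (G/A), 29 (G/C), 38 (G/C), 41 (G/T), 42 (T/C).
p = 9/43 = 0.209302.
d = −0.75 · ln(1 − (4/3)·0.209302) = −0.75 · ln(0.720931) = −0.75 · (-0.327212) = 0.2454.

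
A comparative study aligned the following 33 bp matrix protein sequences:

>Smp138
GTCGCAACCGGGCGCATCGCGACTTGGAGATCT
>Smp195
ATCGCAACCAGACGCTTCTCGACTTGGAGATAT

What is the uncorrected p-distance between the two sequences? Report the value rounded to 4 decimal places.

Mismatches occur at site 1 (G↔A), site 10 (G↔A), site 12 (G↔A), site 16 (A↔T), site 19 (G↔T), site 32 (C↔A).
There are 6 differences over 33 sites, so p = 6/33 = 0.1818.

0.1818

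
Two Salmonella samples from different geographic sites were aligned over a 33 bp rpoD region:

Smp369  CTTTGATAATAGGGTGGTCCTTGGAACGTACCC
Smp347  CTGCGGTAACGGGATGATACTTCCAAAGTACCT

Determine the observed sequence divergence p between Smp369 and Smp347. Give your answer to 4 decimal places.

Differing sites — 3:T/G; 4:T/C; 6:A/G; 10:T/C; 11:A/G; 14:G/A; 17:G/A; 19:C/A; 23:G/C; 24:G/C; 27:C/A; 33:C/T.
There are 12 differences over 33 sites, so p = 12/33 = 0.3636.

0.3636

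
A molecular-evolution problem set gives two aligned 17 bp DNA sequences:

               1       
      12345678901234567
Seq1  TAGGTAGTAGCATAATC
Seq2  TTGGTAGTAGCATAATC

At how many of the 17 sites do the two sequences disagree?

1

Differing sites — 2:A/T.
That gives 1 mismatch out of 17 aligned sites, so the Hamming distance is 1.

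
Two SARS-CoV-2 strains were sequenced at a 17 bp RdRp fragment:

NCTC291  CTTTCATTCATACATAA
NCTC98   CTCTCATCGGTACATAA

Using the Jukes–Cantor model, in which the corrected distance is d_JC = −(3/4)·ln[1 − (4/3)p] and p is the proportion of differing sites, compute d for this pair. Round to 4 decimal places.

Differing sites — 3:T/C; 8:T/C; 9:C/G; 10:A/G.
p = 4/17 = 0.235294.
d = −0.75 · ln(1 − (4/3)·0.235294) = −0.75 · ln(0.686275) = −0.75 · (-0.376477) = 0.2824.

0.2824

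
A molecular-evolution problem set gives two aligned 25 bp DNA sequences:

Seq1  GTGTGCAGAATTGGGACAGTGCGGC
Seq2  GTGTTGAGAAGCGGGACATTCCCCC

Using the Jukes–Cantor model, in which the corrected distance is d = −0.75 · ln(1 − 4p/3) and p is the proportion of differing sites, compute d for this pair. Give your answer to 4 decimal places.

0.4172

The sequences differ at positions 5 (G/T), 6 (C/G), 11 (T/G), 12 (T/C), 19 (G/T), 21 (G/C), 23 (G/C), 24 (G/C).
p = 8/25 = 0.320000.
d = −0.75 · ln(1 − (4/3)·0.320000) = −0.75 · ln(0.573333) = −0.75 · (-0.556289) = 0.4172.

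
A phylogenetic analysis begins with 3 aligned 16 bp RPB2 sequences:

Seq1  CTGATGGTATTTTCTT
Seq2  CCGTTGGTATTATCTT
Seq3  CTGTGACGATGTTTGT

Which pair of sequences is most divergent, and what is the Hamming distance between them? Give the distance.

Pairwise Hamming distances:
  Seq1 vs Seq2: 3
  Seq1 vs Seq3: 8
  Seq2 vs Seq3: 9
The largest is 9, between Seq2 and Seq3.

9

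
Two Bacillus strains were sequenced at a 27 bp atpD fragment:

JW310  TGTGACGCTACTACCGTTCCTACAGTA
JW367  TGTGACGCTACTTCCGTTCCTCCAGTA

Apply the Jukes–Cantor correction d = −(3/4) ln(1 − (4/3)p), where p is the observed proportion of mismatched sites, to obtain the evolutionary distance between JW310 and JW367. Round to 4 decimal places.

0.0780

The sequences differ at positions 13 (A/T), 22 (A/C).
p = 2/27 = 0.074074.
d = −0.75 · ln(1 − (4/3)·0.074074) = −0.75 · ln(0.901235) = −0.75 · (-0.103989) = 0.0780.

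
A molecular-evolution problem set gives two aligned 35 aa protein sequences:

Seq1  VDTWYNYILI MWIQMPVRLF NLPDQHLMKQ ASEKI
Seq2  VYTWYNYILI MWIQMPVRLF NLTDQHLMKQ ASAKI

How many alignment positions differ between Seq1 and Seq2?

3

Differing sites — 2:D/Y; 23:P/T; 33:E/A.
That gives 3 mismatches out of 35 aligned sites, so the Hamming distance is 3.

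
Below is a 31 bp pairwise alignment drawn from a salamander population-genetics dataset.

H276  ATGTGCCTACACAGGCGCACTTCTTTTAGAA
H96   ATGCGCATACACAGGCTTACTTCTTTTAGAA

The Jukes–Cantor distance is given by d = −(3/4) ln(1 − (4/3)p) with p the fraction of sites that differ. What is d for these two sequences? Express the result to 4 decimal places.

0.1416

The sequences differ at positions 4 (T/C), 7 (C/A), 17 (G/T), 18 (C/T).
p = 4/31 = 0.129032.
d = −0.75 · ln(1 − (4/3)·0.129032) = −0.75 · ln(0.827957) = −0.75 · (-0.188794) = 0.1416.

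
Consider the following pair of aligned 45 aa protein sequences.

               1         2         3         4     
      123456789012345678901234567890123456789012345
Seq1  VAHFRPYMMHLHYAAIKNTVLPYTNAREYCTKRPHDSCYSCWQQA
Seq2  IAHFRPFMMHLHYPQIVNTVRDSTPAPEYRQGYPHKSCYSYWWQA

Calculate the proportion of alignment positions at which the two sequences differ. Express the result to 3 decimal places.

Differing sites — 1:V/I; 7:Y/F; 14:A/P; 15:A/Q; 17:K/V; 21:L/R; 22:P/D; 23:Y/S; 25:N/P; 27:R/P; 30:C/R; 31:T/Q; 32:K/G; 33:R/Y; 36:D/K; 41:C/Y; 43:Q/W.
There are 17 differences over 45 sites, so p = 17/45 = 0.378.

0.378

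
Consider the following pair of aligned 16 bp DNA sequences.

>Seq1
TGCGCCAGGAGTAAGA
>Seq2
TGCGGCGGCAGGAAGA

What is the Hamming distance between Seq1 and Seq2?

4

Differing sites — 5:C/G; 7:A/G; 9:G/C; 12:T/G.
That gives 4 mismatches out of 16 aligned sites, so the Hamming distance is 4.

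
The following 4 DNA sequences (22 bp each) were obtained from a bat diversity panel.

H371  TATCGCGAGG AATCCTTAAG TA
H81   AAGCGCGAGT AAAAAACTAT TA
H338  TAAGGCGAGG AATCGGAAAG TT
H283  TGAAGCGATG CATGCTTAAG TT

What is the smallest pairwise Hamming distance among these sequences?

6

Pairwise Hamming distances:
  H371 vs H81: 10
  H371 vs H338: 6
  H371 vs H283: 7
  H81 vs H338: 12
  H81 vs H283: 15
  H338 vs H283: 8
The smallest is 6, between H371 and H338.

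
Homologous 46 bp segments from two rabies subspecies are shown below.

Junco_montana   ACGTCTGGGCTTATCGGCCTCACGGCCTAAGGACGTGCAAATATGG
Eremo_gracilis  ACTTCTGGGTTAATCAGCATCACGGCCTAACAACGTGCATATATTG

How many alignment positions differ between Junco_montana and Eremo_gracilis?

Differing sites — 3:G/T; 10:C/T; 12:T/A; 16:G/A; 19:C/A; 31:G/C; 32:G/A; 40:A/T; 45:G/T.
That gives 9 mismatches out of 46 aligned sites, so the Hamming distance is 9.

9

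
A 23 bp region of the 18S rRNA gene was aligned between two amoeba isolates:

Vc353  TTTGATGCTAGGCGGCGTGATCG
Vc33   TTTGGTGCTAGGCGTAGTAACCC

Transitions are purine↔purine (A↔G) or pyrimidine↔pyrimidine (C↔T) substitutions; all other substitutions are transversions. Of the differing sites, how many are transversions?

3

Mismatches occur at site 5 (A↔G, transition), site 15 (G↔T, transversion), site 16 (C↔A, transversion), site 19 (G↔A, transition), site 21 (T↔C, transition), site 23 (G↔C, transversion).
Of the 6 differences, 3 transitions and 3 transversions, so the answer is 3.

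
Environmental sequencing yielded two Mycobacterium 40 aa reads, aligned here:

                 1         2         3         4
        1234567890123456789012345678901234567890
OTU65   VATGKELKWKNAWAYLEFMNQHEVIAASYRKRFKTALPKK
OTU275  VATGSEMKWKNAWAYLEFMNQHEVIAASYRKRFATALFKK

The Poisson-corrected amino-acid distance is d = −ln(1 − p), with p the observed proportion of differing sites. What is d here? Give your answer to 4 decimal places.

0.1054

The sequences differ at positions 5 (K/S), 7 (L/M), 34 (K/A), 38 (P/F).
p = 4/40 = 0.100000.
d = −ln(1 − 0.100000) = −ln(0.900000) = 0.1054.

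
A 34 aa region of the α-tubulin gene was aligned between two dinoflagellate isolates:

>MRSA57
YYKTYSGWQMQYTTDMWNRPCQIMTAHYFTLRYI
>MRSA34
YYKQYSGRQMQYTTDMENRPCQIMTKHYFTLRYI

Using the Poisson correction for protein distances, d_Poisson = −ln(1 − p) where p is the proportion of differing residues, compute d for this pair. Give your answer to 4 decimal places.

0.1252

The sequences differ at positions 4 (T/Q), 8 (W/R), 17 (W/E), 26 (A/K).
p = 4/34 = 0.117647.
d = −ln(1 − 0.117647) = −ln(0.882353) = 0.1252.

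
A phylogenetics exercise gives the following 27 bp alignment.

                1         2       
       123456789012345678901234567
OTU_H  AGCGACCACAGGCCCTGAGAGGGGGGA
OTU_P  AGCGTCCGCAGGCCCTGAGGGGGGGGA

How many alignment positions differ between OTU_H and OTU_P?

Differing sites — 5:A/T; 8:A/G; 20:A/G.
That gives 3 mismatches out of 27 aligned sites, so the Hamming distance is 3.

3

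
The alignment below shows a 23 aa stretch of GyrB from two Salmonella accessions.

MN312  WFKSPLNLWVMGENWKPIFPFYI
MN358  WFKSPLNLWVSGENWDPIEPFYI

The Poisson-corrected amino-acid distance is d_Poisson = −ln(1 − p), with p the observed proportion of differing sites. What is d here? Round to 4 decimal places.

The sequences differ at positions 11 (M/S), 16 (K/D), 19 (F/E).
p = 3/23 = 0.130435.
d = −ln(1 − 0.130435) = −ln(0.869565) = 0.1398.

0.1398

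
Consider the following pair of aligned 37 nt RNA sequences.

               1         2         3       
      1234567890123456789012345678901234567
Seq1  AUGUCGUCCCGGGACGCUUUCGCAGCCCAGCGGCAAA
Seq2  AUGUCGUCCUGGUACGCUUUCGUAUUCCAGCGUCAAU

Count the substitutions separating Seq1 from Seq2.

The sequences differ at positions 10 (C/U), 13 (G/U), 23 (C/U), 25 (G/U), 26 (C/U), 33 (G/U), 37 (A/U).
That gives 7 mismatches out of 37 aligned sites, so the Hamming distance is 7.

7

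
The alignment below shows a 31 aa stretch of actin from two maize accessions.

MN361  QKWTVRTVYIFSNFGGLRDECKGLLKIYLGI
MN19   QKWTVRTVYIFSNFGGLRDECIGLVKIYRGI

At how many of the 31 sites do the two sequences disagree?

3

Mismatches occur at site 22 (K→I), site 25 (L→V), site 29 (L→R).
That gives 3 mismatches out of 31 aligned sites, so the Hamming distance is 3.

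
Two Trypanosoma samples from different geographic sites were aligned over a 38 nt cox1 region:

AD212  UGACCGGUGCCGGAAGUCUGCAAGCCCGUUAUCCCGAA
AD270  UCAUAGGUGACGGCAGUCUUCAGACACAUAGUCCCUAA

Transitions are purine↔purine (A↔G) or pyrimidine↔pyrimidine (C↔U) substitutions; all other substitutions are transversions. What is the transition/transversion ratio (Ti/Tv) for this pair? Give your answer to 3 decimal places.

Mismatches occur at site 2 (G/C, transversion), site 4 (C/U, transition), site 5 (C/A, transversion), site 10 (C/A, transversion), site 14 (A/C, transversion), site 20 (G/U, transversion), site 23 (A/G, transition), site 24 (G/A, transition), site 26 (C/A, transversion), site 28 (G/A, transition), site 30 (U/A, transversion), site 31 (A/G, transition), site 36 (G/U, transversion).
Of the 13 differences, 5 transitions and 8 transversions, so Ti/Tv = 5/8 = 0.625.

0.625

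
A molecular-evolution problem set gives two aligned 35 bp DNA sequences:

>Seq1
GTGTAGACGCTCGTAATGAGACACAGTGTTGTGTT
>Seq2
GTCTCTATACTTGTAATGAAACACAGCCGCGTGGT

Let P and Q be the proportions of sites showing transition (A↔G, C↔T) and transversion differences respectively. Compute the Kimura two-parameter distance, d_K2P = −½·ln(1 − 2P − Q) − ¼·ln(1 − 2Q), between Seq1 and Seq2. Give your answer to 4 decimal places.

Differing sites — 3:G/C (Tv); 5:A/C (Tv); 6:G/T (Tv); 8:C/T (Ti); 9:G/A (Ti); 12:C/T (Ti); 20:G/A (Ti); 27:T/C (Ti); 28:G/C (Tv); 29:T/G (Tv); 30:T/C (Ti); 34:T/G (Tv).
Of the 12 differences, 6 transitions and 6 transversions over 35 sites: P = 6/35 = 0.171429, Q = 6/35 = 0.171429.
d = −0.5·ln(0.485713) − 0.25·ln(0.657142) = −0.5·(-0.722137) − 0.25·(-0.419855) = 0.4660.

0.4660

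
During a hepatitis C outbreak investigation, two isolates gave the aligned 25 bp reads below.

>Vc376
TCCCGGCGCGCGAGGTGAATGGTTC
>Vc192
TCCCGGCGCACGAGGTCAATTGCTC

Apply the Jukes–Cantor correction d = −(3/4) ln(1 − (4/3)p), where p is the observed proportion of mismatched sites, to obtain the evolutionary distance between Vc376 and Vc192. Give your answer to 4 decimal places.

Differing sites — 10:G/A; 17:G/C; 21:G/T; 23:T/C.
p = 4/25 = 0.160000.
d = −0.75 · ln(1 − (4/3)·0.160000) = −0.75 · ln(0.786667) = −0.75 · (-0.239950) = 0.1800.

0.1800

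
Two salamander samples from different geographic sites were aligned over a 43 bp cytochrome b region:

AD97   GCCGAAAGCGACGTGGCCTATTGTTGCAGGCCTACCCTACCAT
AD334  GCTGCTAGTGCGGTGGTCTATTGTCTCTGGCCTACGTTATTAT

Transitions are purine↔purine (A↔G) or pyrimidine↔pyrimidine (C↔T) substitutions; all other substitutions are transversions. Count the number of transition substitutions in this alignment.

The sequences differ at positions 3 (C/T, transition), 5 (A/C, transversion), 6 (A/T, transversion), 9 (C/T, transition), 11 (A/C, transversion), 12 (C/G, transversion), 17 (C/T, transition), 25 (T/C, transition), 26 (G/T, transversion), 28 (A/T, transversion), 36 (C/G, transversion), 37 (C/T, transition), 40 (C/T, transition), 41 (C/T, transition).
Of the 14 differences, 7 transitions and 7 transversions, so the answer is 7.

7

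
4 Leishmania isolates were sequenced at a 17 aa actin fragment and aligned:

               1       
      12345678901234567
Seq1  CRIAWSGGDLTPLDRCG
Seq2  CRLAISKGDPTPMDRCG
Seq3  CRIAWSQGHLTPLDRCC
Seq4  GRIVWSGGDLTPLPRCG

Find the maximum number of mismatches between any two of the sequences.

Pairwise Hamming distances:
  Seq1 vs Seq2: 5
  Seq1 vs Seq3: 3
  Seq1 vs Seq4: 3
  Seq2 vs Seq3: 7
  Seq2 vs Seq4: 8
  Seq3 vs Seq4: 6
The largest is 8, between Seq2 and Seq4.

8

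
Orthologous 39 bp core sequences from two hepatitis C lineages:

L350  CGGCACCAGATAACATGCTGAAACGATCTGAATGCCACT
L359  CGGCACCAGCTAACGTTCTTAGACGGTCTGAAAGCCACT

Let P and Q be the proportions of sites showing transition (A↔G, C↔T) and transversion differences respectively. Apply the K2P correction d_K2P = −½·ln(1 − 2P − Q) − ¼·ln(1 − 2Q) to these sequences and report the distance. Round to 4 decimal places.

Differing sites — 10:A/C (Tv); 15:A/G (Ti); 17:G/T (Tv); 20:G/T (Tv); 22:A/G (Ti); 26:A/G (Ti); 33:T/A (Tv).
Of the 7 differences, 3 transitions and 4 transversions over 39 sites: P = 3/39 = 0.076923, Q = 4/39 = 0.102564.
d = −0.5·ln(0.743590) − 0.25·ln(0.794872) = −0.5·(-0.296265) − 0.25·(-0.229574) = 0.2055.

0.2055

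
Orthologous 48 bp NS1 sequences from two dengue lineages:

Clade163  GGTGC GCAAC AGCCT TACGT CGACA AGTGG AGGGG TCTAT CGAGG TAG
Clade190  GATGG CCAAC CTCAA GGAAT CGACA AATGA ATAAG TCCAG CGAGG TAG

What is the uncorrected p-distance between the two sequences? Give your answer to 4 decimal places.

0.3750

The sequences differ at positions 2 (G/A), 5 (C/G), 6 (G/C), 11 (A/C), 12 (G/T), 14 (C/A), 15 (T/A), 16 (T/G), 17 (A/G), 18 (C/A), 19 (G/A), 27 (G/A), 30 (G/A), 32 (G/T), 33 (G/A), 34 (G/A), 38 (T/C), 40 (T/G).
There are 18 differences over 48 sites, so p = 18/48 = 0.3750.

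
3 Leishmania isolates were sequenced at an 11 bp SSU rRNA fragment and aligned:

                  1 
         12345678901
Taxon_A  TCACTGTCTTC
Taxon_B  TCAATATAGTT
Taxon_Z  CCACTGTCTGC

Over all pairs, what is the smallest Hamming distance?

Pairwise Hamming distances:
  Taxon_A vs Taxon_B: 5
  Taxon_A vs Taxon_Z: 2
  Taxon_B vs Taxon_Z: 7
The smallest is 2, between Taxon_A and Taxon_Z.

2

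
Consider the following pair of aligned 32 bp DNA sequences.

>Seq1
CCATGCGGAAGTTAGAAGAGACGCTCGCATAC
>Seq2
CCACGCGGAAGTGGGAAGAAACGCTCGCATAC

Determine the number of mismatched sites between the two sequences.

4

Mismatches occur at site 4 (T→C), site 13 (T→G), site 14 (A→G), site 20 (G→A).
That gives 4 mismatches out of 32 aligned sites, so the Hamming distance is 4.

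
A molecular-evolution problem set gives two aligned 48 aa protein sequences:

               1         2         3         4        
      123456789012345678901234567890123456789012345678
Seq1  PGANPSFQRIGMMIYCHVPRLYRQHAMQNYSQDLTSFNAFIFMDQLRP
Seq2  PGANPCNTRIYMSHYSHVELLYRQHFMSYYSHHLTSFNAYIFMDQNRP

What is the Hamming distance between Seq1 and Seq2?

16

Mismatches occur at site 6 (S/C), site 7 (F/N), site 8 (Q/T), site 11 (G/Y), site 13 (M/S), site 14 (I/H), site 16 (C/S), site 19 (P/E), site 20 (R/L), site 26 (A/F), site 28 (Q/S), site 29 (N/Y), site 32 (Q/H), site 33 (D/H), site 40 (F/Y), site 46 (L/N).
That gives 16 mismatches out of 48 aligned sites, so the Hamming distance is 16.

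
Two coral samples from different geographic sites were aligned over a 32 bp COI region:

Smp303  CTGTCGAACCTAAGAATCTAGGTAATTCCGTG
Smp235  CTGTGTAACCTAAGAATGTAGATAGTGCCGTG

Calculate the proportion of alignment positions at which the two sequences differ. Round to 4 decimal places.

The sequences differ at positions 5 (C/G), 6 (G/T), 18 (C/G), 22 (G/A), 25 (A/G), 27 (T/G).
There are 6 differences over 32 sites, so p = 6/32 = 0.1875.

0.1875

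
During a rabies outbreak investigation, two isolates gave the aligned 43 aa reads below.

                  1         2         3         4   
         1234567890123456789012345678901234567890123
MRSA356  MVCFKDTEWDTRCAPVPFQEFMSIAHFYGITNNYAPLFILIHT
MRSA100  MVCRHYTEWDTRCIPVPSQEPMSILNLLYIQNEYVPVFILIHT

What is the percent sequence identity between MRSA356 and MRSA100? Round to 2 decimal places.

65.12%

Differing sites — 4:F/R; 5:K/H; 6:D/Y; 14:A/I; 18:F/S; 21:F/P; 25:A/L; 26:H/N; 27:F/L; 28:Y/L; 29:G/Y; 31:T/Q; 33:N/E; 35:A/V; 37:L/V.
28 of the 43 sites match, so the percent identity is 28/43 × 100 = 65.12%.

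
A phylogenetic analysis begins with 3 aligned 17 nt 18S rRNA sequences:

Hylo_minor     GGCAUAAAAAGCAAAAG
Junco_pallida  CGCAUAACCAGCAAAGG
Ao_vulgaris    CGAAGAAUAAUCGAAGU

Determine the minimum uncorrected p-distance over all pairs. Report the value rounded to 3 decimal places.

0.235

Pairwise Hamming distances:
  Hylo_minor vs Junco_pallida: 4
  Hylo_minor vs Ao_vulgaris: 8
  Junco_pallida vs Ao_vulgaris: 7
The smallest is 4 mismatches, between Hylo_minor and Junco_pallida; p = 4/17 = 0.235.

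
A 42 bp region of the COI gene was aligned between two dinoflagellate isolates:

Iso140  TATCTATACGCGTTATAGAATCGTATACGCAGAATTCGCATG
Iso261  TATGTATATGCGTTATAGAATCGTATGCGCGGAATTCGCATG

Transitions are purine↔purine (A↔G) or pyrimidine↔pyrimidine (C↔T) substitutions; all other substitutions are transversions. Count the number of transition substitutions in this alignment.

The sequences differ at positions 4 (C/G, transversion), 9 (C/T, transition), 27 (A/G, transition), 31 (A/G, transition).
Of the 4 differences, 3 transitions and 1 transversion, so the answer is 3.

3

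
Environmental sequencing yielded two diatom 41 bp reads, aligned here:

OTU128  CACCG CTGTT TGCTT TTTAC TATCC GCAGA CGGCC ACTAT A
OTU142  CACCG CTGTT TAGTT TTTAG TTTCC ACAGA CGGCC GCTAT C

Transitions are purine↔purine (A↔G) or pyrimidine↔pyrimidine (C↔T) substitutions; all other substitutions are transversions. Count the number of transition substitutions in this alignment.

3

Mismatches occur at site 12 (G→A, transition), site 13 (C→G, transversion), site 20 (C→G, transversion), site 22 (A→T, transversion), site 26 (G→A, transition), site 36 (A→G, transition), site 41 (A→C, transversion).
Of the 7 differences, 3 transitions and 4 transversions, so the answer is 3.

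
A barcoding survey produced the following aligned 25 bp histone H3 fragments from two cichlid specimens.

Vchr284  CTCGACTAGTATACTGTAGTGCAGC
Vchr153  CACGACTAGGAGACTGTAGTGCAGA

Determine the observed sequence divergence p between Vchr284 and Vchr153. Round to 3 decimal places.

0.160

Mismatches occur at site 2 (T/A), site 10 (T/G), site 12 (T/G), site 25 (C/A).
There are 4 differences over 25 sites, so p = 4/25 = 0.160.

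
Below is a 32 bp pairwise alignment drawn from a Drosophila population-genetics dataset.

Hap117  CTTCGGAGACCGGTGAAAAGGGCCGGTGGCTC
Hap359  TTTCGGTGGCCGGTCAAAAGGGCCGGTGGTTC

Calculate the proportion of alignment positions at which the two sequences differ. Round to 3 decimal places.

The sequences differ at positions 1 (C/T), 7 (A/T), 9 (A/G), 15 (G/C), 30 (C/T).
There are 5 differences over 32 sites, so p = 5/32 = 0.156.

0.156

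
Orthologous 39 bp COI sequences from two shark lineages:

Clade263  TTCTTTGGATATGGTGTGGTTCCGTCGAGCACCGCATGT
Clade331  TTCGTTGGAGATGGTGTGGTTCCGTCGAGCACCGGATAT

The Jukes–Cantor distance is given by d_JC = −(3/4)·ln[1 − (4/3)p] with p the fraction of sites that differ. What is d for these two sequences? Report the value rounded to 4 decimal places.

The sequences differ at positions 4 (T/G), 10 (T/G), 35 (C/G), 38 (G/A).
p = 4/39 = 0.102564.
d = −0.75 · ln(1 − (4/3)·0.102564) = −0.75 · ln(0.863248) = −0.75 · (-0.147053) = 0.1103.

0.1103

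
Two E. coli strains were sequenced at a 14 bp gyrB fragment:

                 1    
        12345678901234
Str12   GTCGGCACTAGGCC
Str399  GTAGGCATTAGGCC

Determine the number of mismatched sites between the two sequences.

The sequences differ at positions 3 (C/A), 8 (C/T).
That gives 2 mismatches out of 14 aligned sites, so the Hamming distance is 2.

2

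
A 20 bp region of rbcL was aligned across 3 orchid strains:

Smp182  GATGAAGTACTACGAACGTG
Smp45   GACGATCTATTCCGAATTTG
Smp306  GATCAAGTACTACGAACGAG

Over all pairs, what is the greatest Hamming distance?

Pairwise Hamming distances:
  Smp182 vs Smp45: 7
  Smp182 vs Smp306: 2
  Smp45 vs Smp306: 9
The largest is 9, between Smp45 and Smp306.

9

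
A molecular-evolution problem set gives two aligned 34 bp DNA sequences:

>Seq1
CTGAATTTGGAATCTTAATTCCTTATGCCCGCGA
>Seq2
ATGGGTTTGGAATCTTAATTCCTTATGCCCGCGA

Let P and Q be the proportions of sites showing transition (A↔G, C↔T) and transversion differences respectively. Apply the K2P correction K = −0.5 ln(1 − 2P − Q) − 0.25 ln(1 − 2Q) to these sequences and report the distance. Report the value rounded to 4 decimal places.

0.0947

Mismatches occur at site 1 (C/A, transversion), site 4 (A/G, transition), site 5 (A/G, transition).
Of the 3 differences, 2 transitions and 1 transversion over 34 sites: P = 2/34 = 0.058824, Q = 1/34 = 0.029412.
d = −0.5·ln(0.852940) − 0.25·ln(0.941176) = −0.5·(-0.159066) − 0.25·(-0.060625) = 0.0947.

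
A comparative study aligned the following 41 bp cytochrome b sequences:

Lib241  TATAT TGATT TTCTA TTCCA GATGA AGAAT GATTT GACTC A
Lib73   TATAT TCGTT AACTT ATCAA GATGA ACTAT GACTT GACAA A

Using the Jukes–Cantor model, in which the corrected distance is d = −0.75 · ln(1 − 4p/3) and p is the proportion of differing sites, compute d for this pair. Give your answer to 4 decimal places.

0.3710

The sequences differ at positions 7 (G/C), 8 (A/G), 11 (T/A), 12 (T/A), 15 (A/T), 16 (T/A), 19 (C/A), 27 (G/C), 28 (A/T), 33 (T/C), 39 (T/A), 40 (C/A).
p = 12/41 = 0.292683.
d = −0.75 · ln(1 − (4/3)·0.292683) = −0.75 · ln(0.609756) = −0.75 · (-0.494696) = 0.3710.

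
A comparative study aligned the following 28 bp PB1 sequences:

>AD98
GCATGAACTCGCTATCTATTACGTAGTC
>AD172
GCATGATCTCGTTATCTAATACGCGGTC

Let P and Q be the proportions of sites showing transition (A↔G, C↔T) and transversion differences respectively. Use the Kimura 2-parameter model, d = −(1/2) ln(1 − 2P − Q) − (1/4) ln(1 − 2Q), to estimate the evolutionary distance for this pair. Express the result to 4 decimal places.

Mismatches occur at site 7 (A→T, transversion), site 12 (C→T, transition), site 19 (T→A, transversion), site 24 (T→C, transition), site 25 (A→G, transition).
Of the 5 differences, 3 transitions and 2 transversions over 28 sites: P = 3/28 = 0.107143, Q = 2/28 = 0.071429.
d = −0.5·ln(0.714285) − 0.25·ln(0.857142) = −0.5·(-0.336473) − 0.25·(-0.154152) = 0.2068.

0.2068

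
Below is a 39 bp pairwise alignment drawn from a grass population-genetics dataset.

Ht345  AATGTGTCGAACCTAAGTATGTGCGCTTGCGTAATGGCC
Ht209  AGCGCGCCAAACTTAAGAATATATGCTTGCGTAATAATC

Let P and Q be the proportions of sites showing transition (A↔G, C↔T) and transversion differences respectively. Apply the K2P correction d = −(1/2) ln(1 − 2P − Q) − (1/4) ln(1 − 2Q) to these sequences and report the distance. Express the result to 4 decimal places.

0.5254

The sequences differ at positions 2 (A/G, transition), 3 (T/C, transition), 5 (T/C, transition), 7 (T/C, transition), 9 (G/A, transition), 13 (C/T, transition), 18 (T/A, transversion), 21 (G/A, transition), 23 (G/A, transition), 24 (C/T, transition), 36 (G/A, transition), 37 (G/A, transition), 38 (C/T, transition).
Of the 13 differences, 12 transitions and 1 transversion over 39 sites: P = 12/39 = 0.307692, Q = 1/39 = 0.025641.
d = −0.5·ln(0.358975) − 0.25·ln(0.948718) = −0.5·(-1.024503) − 0.25·(-0.052644) = 0.5254.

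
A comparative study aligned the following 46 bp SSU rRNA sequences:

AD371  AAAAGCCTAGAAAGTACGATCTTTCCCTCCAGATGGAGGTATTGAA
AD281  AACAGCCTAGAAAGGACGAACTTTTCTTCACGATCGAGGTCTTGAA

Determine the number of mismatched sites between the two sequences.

9

Differing sites — 3:A/C; 15:T/G; 20:T/A; 25:C/T; 27:C/T; 30:C/A; 31:A/C; 35:G/C; 41:A/C.
That gives 9 mismatches out of 46 aligned sites, so the Hamming distance is 9.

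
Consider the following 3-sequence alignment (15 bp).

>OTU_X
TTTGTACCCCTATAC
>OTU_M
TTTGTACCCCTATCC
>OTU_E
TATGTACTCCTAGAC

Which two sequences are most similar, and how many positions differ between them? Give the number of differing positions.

Pairwise Hamming distances:
  OTU_X vs OTU_M: 1
  OTU_X vs OTU_E: 3
  OTU_M vs OTU_E: 4
The smallest is 1, between OTU_X and OTU_M.

1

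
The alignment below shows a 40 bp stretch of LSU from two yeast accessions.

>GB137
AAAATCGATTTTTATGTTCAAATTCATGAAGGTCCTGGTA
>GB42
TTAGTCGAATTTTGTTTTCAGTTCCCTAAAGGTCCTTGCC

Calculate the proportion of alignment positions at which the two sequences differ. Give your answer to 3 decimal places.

The sequences differ at positions 1 (A/T), 2 (A/T), 4 (A/G), 9 (T/A), 14 (A/G), 16 (G/T), 21 (A/G), 22 (A/T), 24 (T/C), 26 (A/C), 28 (G/A), 37 (G/T), 39 (T/C), 40 (A/C).
There are 14 differences over 40 sites, so p = 14/40 = 0.350.

0.350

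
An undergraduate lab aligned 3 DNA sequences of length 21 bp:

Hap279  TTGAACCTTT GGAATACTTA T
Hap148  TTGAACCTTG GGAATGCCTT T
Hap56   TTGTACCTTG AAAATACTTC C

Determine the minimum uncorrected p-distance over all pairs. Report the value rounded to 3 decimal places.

0.190

Pairwise Hamming distances:
  Hap279 vs Hap148: 4
  Hap279 vs Hap56: 6
  Hap148 vs Hap56: 7
The smallest is 4 mismatches, between Hap279 and Hap148; p = 4/21 = 0.190.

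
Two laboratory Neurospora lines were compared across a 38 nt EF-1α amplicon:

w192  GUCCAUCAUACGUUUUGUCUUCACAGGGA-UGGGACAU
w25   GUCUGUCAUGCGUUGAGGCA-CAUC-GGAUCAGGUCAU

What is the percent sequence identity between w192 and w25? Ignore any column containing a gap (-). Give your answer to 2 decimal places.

Excluding the 3 gap columns leaves 35 comparable sites.
Differing sites — 4:C/U; 5:A/G; 10:A/G; 15:U/G; 16:U/A; 18:U/G; 20:U/A; 24:C/U; 25:A/C; 31:U/C; 32:G/A; 35:A/U.
23 of the 35 comparable sites match, so the percent identity is 23/35 × 100 = 65.71%.

65.71%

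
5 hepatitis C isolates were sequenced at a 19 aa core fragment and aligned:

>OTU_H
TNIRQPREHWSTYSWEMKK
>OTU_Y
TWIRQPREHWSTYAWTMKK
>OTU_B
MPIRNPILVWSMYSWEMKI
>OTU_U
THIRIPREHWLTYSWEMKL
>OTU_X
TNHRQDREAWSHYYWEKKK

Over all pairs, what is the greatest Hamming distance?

12

Pairwise Hamming distances:
  OTU_H vs OTU_Y: 3
  OTU_H vs OTU_B: 8
  OTU_H vs OTU_U: 4
  OTU_H vs OTU_X: 6
  OTU_Y vs OTU_B: 10
  OTU_Y vs OTU_U: 6
  OTU_Y vs OTU_X: 8
  OTU_B vs OTU_U: 9
  OTU_B vs OTU_X: 12
  OTU_U vs OTU_X: 10
The largest is 12, between OTU_B and OTU_X.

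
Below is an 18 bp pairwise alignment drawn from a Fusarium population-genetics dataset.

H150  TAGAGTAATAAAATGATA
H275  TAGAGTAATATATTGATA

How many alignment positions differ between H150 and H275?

2

The sequences differ at positions 11 (A/T), 13 (A/T).
That gives 2 mismatches out of 18 aligned sites, so the Hamming distance is 2.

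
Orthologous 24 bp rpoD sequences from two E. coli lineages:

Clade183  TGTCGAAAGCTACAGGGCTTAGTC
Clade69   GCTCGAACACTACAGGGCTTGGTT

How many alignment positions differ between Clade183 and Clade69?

6

Differing sites — 1:T/G; 2:G/C; 8:A/C; 9:G/A; 21:A/G; 24:C/T.
That gives 6 mismatches out of 24 aligned sites, so the Hamming distance is 6.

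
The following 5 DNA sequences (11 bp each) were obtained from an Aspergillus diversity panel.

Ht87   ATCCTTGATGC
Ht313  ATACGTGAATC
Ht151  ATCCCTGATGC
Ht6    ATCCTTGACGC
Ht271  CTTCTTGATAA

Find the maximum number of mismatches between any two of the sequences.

Pairwise Hamming distances:
  Ht87 vs Ht313: 4
  Ht87 vs Ht151: 1
  Ht87 vs Ht6: 1
  Ht87 vs Ht271: 4
  Ht313 vs Ht151: 4
  Ht313 vs Ht6: 4
  Ht313 vs Ht271: 6
  Ht151 vs Ht6: 2
  Ht151 vs Ht271: 5
  Ht6 vs Ht271: 5
The largest is 6, between Ht313 and Ht271.

6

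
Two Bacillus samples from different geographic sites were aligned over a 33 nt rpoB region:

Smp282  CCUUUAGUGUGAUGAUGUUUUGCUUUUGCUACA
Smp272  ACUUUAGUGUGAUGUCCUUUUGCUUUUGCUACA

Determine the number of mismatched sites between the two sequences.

Differing sites — 1:C/A; 15:A/U; 16:U/C; 17:G/C.
That gives 4 mismatches out of 33 aligned sites, so the Hamming distance is 4.

4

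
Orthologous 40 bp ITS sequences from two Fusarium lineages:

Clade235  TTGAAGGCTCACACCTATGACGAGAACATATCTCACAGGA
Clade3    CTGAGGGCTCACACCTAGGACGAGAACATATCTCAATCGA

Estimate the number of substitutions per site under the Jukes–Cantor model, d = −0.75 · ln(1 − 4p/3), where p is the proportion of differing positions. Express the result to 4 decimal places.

0.1674

Differing sites — 1:T/C; 5:A/G; 18:T/G; 36:C/A; 37:A/T; 38:G/C.
p = 6/40 = 0.150000.
d = −0.75 · ln(1 − (4/3)·0.150000) = −0.75 · ln(0.800000) = −0.75 · (-0.223144) = 0.1674.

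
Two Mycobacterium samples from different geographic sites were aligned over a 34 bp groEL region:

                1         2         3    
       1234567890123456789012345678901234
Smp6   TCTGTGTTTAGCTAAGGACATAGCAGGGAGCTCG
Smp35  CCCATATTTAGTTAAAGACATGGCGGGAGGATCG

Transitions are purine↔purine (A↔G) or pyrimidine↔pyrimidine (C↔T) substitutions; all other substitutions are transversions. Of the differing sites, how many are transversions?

1

Differing sites — 1:T/C (Ti); 3:T/C (Ti); 4:G/A (Ti); 6:G/A (Ti); 12:C/T (Ti); 16:G/A (Ti); 22:A/G (Ti); 25:A/G (Ti); 28:G/A (Ti); 29:A/G (Ti); 31:C/A (Tv).
Of the 11 differences, 10 transitions and 1 transversion, so the answer is 1.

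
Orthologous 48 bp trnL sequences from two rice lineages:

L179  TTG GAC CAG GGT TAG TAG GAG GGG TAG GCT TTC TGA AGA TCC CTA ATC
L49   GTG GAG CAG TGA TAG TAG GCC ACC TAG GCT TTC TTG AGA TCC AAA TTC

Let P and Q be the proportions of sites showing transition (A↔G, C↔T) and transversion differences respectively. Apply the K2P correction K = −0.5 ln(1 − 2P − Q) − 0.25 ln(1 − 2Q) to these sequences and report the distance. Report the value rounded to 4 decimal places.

Mismatches occur at site 1 (T↔G, transversion), site 6 (C↔G, transversion), site 10 (G↔T, transversion), site 12 (T↔A, transversion), site 20 (A↔C, transversion), site 21 (G↔C, transversion), site 22 (G↔A, transition), site 23 (G↔C, transversion), site 24 (G↔C, transversion), site 35 (G↔T, transversion), site 36 (A↔G, transition), site 43 (C↔A, transversion), site 44 (T↔A, transversion), site 46 (A↔T, transversion).
Of the 14 differences, 2 transitions and 12 transversions over 48 sites: P = 2/48 = 0.041667, Q = 12/48 = 0.250000.
d = −0.5·ln(0.666666) − 0.25·ln(0.500000) = −0.5·(-0.405466) − 0.25·(-0.693147) = 0.3760.

0.3760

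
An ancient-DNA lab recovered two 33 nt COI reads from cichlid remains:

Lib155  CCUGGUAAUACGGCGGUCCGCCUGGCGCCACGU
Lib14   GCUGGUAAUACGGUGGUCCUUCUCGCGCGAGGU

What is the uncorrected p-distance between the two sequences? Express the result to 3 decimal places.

0.212

Mismatches occur at site 1 (C↔G), site 14 (C↔U), site 20 (G↔U), site 21 (C↔U), site 24 (G↔C), site 29 (C↔G), site 31 (C↔G).
There are 7 differences over 33 sites, so p = 7/33 = 0.212.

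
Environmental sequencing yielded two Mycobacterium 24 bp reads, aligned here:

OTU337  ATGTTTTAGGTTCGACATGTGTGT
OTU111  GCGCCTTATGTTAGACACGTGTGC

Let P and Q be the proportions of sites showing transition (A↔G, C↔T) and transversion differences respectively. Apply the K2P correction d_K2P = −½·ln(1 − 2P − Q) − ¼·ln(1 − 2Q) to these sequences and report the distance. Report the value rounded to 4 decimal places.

0.4833

Differing sites — 1:A/G (Ti); 2:T/C (Ti); 4:T/C (Ti); 5:T/C (Ti); 9:G/T (Tv); 13:C/A (Tv); 18:T/C (Ti); 24:T/C (Ti).
Of the 8 differences, 6 transitions and 2 transversions over 24 sites: P = 6/24 = 0.250000, Q = 2/24 = 0.083333.
d = −0.5·ln(0.416667) − 0.25·ln(0.833334) = −0.5·(-0.875468) − 0.25·(-0.182321) = 0.4833.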